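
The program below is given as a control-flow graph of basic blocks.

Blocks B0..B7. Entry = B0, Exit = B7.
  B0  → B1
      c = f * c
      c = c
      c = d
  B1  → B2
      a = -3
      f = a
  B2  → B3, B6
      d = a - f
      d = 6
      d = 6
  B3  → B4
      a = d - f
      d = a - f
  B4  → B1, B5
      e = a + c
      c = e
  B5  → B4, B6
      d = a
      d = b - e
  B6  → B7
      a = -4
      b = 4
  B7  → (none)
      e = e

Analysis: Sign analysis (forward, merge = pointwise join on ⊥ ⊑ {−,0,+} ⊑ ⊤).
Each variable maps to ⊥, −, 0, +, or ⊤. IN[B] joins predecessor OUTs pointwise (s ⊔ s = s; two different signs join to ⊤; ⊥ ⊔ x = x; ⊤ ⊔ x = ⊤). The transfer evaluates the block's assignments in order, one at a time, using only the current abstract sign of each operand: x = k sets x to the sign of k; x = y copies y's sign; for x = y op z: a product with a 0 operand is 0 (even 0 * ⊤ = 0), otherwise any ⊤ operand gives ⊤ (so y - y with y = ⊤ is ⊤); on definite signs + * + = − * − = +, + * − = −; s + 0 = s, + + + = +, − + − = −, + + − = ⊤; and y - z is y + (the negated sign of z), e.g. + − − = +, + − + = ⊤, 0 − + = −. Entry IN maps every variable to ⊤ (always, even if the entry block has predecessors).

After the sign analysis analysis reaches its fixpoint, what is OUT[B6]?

Answer: {a: -, b: +, c: ⊤, d: ⊤, e: ⊤, f: -}

Derivation:
Converged values:
  B0:  IN=(all ⊤)  OUT=(all ⊤)
  B1:  IN=(all ⊤)  OUT={a:-, f:-; rest ⊤}
  B2:  IN={a:-, f:-; rest ⊤}  OUT={a:-, d:+, f:-; rest ⊤}
  B3:  IN={a:-, d:+, f:-; rest ⊤}  OUT={a:+, d:+, f:-; rest ⊤}
  B4:  IN={a:+, f:-; rest ⊤}  OUT={a:+, f:-; rest ⊤}
  B5:  IN={a:+, f:-; rest ⊤}  OUT={a:+, f:-; rest ⊤}
  B6:  IN={f:-; rest ⊤}  OUT={a:-, b:+, f:-; rest ⊤}
  B7:  IN={a:-, b:+, f:-; rest ⊤}  OUT={a:-, b:+, f:-; rest ⊤}

Merge at B6: IN[B6] = OUT[B2] ⊔ OUT[B5] = {a: ⊤, b: ⊤, c: ⊤, d: ⊤, e: ⊤, f: -}
Applying B6's transfer function to that IN value gives OUT[B6] (row B6 above).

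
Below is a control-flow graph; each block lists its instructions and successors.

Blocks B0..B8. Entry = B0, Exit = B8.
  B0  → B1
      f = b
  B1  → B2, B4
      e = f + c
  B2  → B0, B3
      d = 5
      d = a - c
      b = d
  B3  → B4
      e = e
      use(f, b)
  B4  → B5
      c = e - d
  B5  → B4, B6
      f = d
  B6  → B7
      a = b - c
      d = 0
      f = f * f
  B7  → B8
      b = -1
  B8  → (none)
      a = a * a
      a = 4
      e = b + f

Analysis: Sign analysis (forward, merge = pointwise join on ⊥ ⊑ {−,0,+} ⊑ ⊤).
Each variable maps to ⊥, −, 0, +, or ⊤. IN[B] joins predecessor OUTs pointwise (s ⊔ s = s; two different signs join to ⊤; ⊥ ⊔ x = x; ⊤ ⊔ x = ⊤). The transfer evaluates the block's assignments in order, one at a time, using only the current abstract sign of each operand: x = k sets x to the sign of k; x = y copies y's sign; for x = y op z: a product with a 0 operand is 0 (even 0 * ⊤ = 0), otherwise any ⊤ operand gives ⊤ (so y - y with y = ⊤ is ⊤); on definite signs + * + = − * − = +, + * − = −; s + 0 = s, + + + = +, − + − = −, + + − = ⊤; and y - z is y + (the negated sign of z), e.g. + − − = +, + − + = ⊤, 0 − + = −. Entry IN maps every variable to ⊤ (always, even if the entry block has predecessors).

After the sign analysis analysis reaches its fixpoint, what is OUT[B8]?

Fixpoint table:
  B0:   IN=(all ⊤)   OUT=(all ⊤)
  B1:   IN=(all ⊤)   OUT=(all ⊤)
  B2:   IN=(all ⊤)   OUT=(all ⊤)
  B3:   IN=(all ⊤)   OUT=(all ⊤)
  B4:   IN=(all ⊤)   OUT=(all ⊤)
  B5:   IN=(all ⊤)   OUT=(all ⊤)
  B6:   IN=(all ⊤)   OUT={d:0; rest ⊤}
  B7:   IN={d:0; rest ⊤}   OUT={b:-, d:0; rest ⊤}
  B8:   IN={b:-, d:0; rest ⊤}   OUT={a:+, b:-, d:0; rest ⊤}

Merge at B8: IN[B8] = OUT[B7] = {a: ⊤, b: -, c: ⊤, d: 0, e: ⊤, f: ⊤}
Applying B8's transfer function to that IN value gives OUT[B8] (row B8 above).

Answer: {a: +, b: -, c: ⊤, d: 0, e: ⊤, f: ⊤}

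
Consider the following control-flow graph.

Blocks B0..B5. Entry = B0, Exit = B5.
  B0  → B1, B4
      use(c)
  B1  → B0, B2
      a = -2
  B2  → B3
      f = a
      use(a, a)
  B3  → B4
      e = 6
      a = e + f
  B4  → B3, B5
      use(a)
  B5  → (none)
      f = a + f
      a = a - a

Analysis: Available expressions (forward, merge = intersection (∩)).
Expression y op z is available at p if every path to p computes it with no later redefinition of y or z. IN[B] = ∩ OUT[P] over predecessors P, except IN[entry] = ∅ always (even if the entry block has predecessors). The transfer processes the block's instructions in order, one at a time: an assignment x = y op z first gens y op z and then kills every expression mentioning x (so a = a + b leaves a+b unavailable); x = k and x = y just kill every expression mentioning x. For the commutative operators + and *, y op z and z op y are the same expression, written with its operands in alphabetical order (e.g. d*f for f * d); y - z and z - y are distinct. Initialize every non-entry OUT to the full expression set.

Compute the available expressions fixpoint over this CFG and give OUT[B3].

Answer: {e+f}

Working:
Fixpoint table:
  B0: | IN={} | OUT={}
  B1: | IN={} | OUT={}
  B2: | IN={} | OUT={}
  B3: | IN={} | OUT={e+f}
  B4: | IN={} | OUT={}
  B5: | IN={} | OUT={}

Merge at B3: IN[B3] = OUT[B2] ∩ OUT[B4] = {}
Applying B3's transfer function to that IN value gives OUT[B3] (row B3 above).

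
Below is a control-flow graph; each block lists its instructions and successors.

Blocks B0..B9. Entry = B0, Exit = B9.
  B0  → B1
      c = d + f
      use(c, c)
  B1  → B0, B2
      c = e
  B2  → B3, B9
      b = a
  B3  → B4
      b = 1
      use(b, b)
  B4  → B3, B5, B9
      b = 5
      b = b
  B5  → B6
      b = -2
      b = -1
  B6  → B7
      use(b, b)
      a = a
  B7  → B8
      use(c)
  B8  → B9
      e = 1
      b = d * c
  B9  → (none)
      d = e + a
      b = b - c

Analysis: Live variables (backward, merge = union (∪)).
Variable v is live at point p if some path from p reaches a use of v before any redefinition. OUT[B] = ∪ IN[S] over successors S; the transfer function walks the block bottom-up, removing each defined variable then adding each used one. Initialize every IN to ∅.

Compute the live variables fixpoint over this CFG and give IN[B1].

Fixpoint table:
  B0:  IN={a, d, e, f}  OUT={a, d, e, f}
  B1:  IN={a, d, e, f}  OUT={a, c, d, e, f}
  B2:  IN={a, c, d, e}  OUT={a, b, c, d, e}
  B3:  IN={a, c, d, e}  OUT={a, c, d, e}
  B4:  IN={a, c, d, e}  OUT={a, b, c, d, e}
  B5:  IN={a, c, d}  OUT={a, b, c, d}
  B6:  IN={a, b, c, d}  OUT={a, c, d}
  B7:  IN={a, c, d}  OUT={a, c, d}
  B8:  IN={a, c, d}  OUT={a, b, c, e}
  B9:  IN={a, b, c, e}  OUT={}

Merge at B1: OUT[B1] = IN[B0] ⊔ IN[B2] = {a, c, d, e, f}
Applying B1's transfer function to that OUT value gives IN[B1] (row B1 above).

Answer: {a, d, e, f}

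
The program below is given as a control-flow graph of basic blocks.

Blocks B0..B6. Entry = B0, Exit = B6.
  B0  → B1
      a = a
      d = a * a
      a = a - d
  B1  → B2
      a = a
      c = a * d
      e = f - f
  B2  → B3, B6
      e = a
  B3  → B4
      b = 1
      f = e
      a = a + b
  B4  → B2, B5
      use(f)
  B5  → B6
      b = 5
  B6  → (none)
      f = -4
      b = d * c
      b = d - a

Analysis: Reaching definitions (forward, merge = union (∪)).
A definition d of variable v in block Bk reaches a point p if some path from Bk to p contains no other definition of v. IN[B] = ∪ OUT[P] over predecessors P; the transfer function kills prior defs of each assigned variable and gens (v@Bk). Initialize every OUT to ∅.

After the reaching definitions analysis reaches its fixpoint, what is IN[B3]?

Fixpoint table:
  B0:   IN={}   OUT={a@B0, d@B0}
  B1:   IN={a@B0, d@B0}   OUT={a@B1, c@B1, d@B0, e@B1}
  B2:   IN={a@B1, a@B3, b@B3, c@B1, d@B0, e@B1, e@B2, f@B3}   OUT={a@B1, a@B3, b@B3, c@B1, d@B0, e@B2, f@B3}
  B3:   IN={a@B1, a@B3, b@B3, c@B1, d@B0, e@B2, f@B3}   OUT={a@B3, b@B3, c@B1, d@B0, e@B2, f@B3}
  B4:   IN={a@B3, b@B3, c@B1, d@B0, e@B2, f@B3}   OUT={a@B3, b@B3, c@B1, d@B0, e@B2, f@B3}
  B5:   IN={a@B3, b@B3, c@B1, d@B0, e@B2, f@B3}   OUT={a@B3, b@B5, c@B1, d@B0, e@B2, f@B3}
  B6:   IN={a@B1, a@B3, b@B3, b@B5, c@B1, d@B0, e@B2, f@B3}   OUT={a@B1, a@B3, b@B6, c@B1, d@B0, e@B2, f@B6}

Merge at B3: IN[B3] = OUT[B2] = {a@B1, a@B3, b@B3, c@B1, d@B0, e@B2, f@B3}

Answer: {a@B1, a@B3, b@B3, c@B1, d@B0, e@B2, f@B3}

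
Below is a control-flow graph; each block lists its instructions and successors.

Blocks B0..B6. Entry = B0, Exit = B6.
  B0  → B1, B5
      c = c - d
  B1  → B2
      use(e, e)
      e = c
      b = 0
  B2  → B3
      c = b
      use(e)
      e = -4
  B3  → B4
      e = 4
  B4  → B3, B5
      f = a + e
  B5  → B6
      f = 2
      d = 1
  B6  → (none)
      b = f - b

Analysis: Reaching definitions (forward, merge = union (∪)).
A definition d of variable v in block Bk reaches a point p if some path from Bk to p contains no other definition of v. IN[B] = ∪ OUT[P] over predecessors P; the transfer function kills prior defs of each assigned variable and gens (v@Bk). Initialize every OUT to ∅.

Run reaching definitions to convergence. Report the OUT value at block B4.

Answer: {b@B1, c@B2, e@B3, f@B4}

Working:
Converged values:
  B0:  IN={}  OUT={c@B0}
  B1:  IN={c@B0}  OUT={b@B1, c@B0, e@B1}
  B2:  IN={b@B1, c@B0, e@B1}  OUT={b@B1, c@B2, e@B2}
  B3:  IN={b@B1, c@B2, e@B2, e@B3, f@B4}  OUT={b@B1, c@B2, e@B3, f@B4}
  B4:  IN={b@B1, c@B2, e@B3, f@B4}  OUT={b@B1, c@B2, e@B3, f@B4}
  B5:  IN={b@B1, c@B0, c@B2, e@B3, f@B4}  OUT={b@B1, c@B0, c@B2, d@B5, e@B3, f@B5}
  B6:  IN={b@B1, c@B0, c@B2, d@B5, e@B3, f@B5}  OUT={b@B6, c@B0, c@B2, d@B5, e@B3, f@B5}

Merge at B4: IN[B4] = OUT[B3] = {b@B1, c@B2, e@B3, f@B4}
Applying B4's transfer function to that IN value gives OUT[B4] (row B4 above).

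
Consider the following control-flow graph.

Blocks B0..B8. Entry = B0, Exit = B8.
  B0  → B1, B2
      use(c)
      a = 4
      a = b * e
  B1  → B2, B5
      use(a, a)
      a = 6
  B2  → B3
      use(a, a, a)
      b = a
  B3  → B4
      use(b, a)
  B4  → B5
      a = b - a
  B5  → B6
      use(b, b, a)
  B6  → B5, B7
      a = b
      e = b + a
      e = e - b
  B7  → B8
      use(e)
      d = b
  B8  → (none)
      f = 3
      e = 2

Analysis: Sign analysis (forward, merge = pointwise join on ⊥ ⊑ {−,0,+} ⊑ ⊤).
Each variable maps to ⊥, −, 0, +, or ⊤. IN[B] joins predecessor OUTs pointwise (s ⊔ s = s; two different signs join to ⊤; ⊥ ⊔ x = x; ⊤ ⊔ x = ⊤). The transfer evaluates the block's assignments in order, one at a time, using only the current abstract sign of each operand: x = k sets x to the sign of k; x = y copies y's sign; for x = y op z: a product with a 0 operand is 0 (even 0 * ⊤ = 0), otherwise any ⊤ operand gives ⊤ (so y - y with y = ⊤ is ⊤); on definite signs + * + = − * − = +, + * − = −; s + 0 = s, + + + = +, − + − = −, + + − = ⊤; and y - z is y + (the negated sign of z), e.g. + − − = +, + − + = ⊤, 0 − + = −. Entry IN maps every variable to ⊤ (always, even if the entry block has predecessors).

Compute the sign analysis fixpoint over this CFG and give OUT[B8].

Per-block solution:
  B0:  IN=(all ⊤)  OUT=(all ⊤)
  B1:  IN=(all ⊤)  OUT={a:+; rest ⊤}
  B2:  IN=(all ⊤)  OUT=(all ⊤)
  B3:  IN=(all ⊤)  OUT=(all ⊤)
  B4:  IN=(all ⊤)  OUT=(all ⊤)
  B5:  IN=(all ⊤)  OUT=(all ⊤)
  B6:  IN=(all ⊤)  OUT=(all ⊤)
  B7:  IN=(all ⊤)  OUT=(all ⊤)
  B8:  IN=(all ⊤)  OUT={e:+, f:+; rest ⊤}

Merge at B8: IN[B8] = OUT[B7] = {a: ⊤, b: ⊤, c: ⊤, d: ⊤, e: ⊤, f: ⊤}
Applying B8's transfer function to that IN value gives OUT[B8] (row B8 above).

Answer: {a: ⊤, b: ⊤, c: ⊤, d: ⊤, e: +, f: +}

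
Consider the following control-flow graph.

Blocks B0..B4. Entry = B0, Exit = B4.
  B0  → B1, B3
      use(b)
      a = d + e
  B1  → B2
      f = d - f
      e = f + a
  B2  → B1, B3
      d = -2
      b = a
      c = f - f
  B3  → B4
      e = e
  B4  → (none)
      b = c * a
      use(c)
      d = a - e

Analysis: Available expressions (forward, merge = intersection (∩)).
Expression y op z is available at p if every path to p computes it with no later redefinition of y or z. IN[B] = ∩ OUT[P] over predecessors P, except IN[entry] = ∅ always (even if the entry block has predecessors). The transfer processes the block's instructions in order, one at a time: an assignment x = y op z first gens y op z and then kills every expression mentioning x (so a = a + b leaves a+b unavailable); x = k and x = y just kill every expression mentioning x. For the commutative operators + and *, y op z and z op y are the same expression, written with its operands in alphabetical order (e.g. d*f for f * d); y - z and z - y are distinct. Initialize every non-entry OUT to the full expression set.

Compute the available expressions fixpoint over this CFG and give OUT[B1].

Answer: {a+f}

Working:
Per-block solution:
  B0:   IN={}   OUT={d+e}
  B1:   IN={}   OUT={a+f}
  B2:   IN={a+f}   OUT={a+f, f-f}
  B3:   IN={}   OUT={}
  B4:   IN={}   OUT={a*c, a-e}

Merge at B1: IN[B1] = OUT[B0] ∩ OUT[B2] = {}
Applying B1's transfer function to that IN value gives OUT[B1] (row B1 above).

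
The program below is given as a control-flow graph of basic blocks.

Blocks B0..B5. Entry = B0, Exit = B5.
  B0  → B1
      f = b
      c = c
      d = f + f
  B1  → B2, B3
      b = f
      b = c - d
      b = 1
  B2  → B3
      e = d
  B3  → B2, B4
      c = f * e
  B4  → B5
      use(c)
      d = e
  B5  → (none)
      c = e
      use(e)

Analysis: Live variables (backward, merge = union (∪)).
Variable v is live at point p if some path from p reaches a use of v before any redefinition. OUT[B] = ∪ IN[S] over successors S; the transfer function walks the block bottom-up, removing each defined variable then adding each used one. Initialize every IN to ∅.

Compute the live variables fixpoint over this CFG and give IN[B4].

Answer: {c, e}

Working:
Converged values:
  B0:  IN={b, c, e}  OUT={c, d, e, f}
  B1:  IN={c, d, e, f}  OUT={d, e, f}
  B2:  IN={d, f}  OUT={d, e, f}
  B3:  IN={d, e, f}  OUT={c, d, e, f}
  B4:  IN={c, e}  OUT={e}
  B5:  IN={e}  OUT={}

Merge at B4: OUT[B4] = IN[B5] = {e}
Applying B4's transfer function to that OUT value gives IN[B4] (row B4 above).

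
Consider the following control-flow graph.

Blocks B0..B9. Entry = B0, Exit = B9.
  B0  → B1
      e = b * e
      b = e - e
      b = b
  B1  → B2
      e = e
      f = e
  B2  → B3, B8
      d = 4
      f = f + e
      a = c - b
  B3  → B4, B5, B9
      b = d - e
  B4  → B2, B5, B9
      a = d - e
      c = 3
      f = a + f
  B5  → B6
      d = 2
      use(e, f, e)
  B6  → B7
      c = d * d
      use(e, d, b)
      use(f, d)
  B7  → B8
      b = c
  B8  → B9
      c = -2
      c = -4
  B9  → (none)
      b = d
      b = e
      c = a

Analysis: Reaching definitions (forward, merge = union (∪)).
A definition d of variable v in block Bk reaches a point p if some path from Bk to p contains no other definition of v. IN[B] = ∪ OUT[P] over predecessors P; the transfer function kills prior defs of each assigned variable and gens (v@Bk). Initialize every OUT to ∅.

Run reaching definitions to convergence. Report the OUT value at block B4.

Converged values:
  B0:  IN={}  OUT={b@B0, e@B0}
  B1:  IN={b@B0, e@B0}  OUT={b@B0, e@B1, f@B1}
  B2:  IN={a@B4, b@B0, b@B3, c@B4, d@B2, e@B1, f@B1, f@B4}  OUT={a@B2, b@B0, b@B3, c@B4, d@B2, e@B1, f@B2}
  B3:  IN={a@B2, b@B0, b@B3, c@B4, d@B2, e@B1, f@B2}  OUT={a@B2, b@B3, c@B4, d@B2, e@B1, f@B2}
  B4:  IN={a@B2, b@B3, c@B4, d@B2, e@B1, f@B2}  OUT={a@B4, b@B3, c@B4, d@B2, e@B1, f@B4}
  B5:  IN={a@B2, a@B4, b@B3, c@B4, d@B2, e@B1, f@B2, f@B4}  OUT={a@B2, a@B4, b@B3, c@B4, d@B5, e@B1, f@B2, f@B4}
  B6:  IN={a@B2, a@B4, b@B3, c@B4, d@B5, e@B1, f@B2, f@B4}  OUT={a@B2, a@B4, b@B3, c@B6, d@B5, e@B1, f@B2, f@B4}
  B7:  IN={a@B2, a@B4, b@B3, c@B6, d@B5, e@B1, f@B2, f@B4}  OUT={a@B2, a@B4, b@B7, c@B6, d@B5, e@B1, f@B2, f@B4}
  B8:  IN={a@B2, a@B4, b@B0, b@B3, b@B7, c@B4, c@B6, d@B2, d@B5, e@B1, f@B2, f@B4}  OUT={a@B2, a@B4, b@B0, b@B3, b@B7, c@B8, d@B2, d@B5, e@B1, f@B2, f@B4}
  B9:  IN={a@B2, a@B4, b@B0, b@B3, b@B7, c@B4, c@B8, d@B2, d@B5, e@B1, f@B2, f@B4}  OUT={a@B2, a@B4, b@B9, c@B9, d@B2, d@B5, e@B1, f@B2, f@B4}

Merge at B4: IN[B4] = OUT[B3] = {a@B2, b@B3, c@B4, d@B2, e@B1, f@B2}
Applying B4's transfer function to that IN value gives OUT[B4] (row B4 above).

Answer: {a@B4, b@B3, c@B4, d@B2, e@B1, f@B4}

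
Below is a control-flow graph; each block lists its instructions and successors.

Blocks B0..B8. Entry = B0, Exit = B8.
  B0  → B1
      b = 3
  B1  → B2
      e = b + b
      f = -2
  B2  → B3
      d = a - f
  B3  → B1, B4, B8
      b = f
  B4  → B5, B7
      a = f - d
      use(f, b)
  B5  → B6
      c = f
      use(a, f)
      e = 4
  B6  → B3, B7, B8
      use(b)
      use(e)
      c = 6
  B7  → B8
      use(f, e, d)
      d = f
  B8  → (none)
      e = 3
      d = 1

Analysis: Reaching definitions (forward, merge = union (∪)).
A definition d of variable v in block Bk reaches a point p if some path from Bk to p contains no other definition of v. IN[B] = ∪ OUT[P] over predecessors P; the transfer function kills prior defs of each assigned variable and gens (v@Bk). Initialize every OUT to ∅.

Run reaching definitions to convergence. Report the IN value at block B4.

Fixpoint table:
  B0: | IN={} | OUT={b@B0}
  B1: | IN={a@B4, b@B0, b@B3, c@B6, d@B2, e@B1, e@B5, f@B1} | OUT={a@B4, b@B0, b@B3, c@B6, d@B2, e@B1, f@B1}
  B2: | IN={a@B4, b@B0, b@B3, c@B6, d@B2, e@B1, f@B1} | OUT={a@B4, b@B0, b@B3, c@B6, d@B2, e@B1, f@B1}
  B3: | IN={a@B4, b@B0, b@B3, c@B6, d@B2, e@B1, e@B5, f@B1} | OUT={a@B4, b@B3, c@B6, d@B2, e@B1, e@B5, f@B1}
  B4: | IN={a@B4, b@B3, c@B6, d@B2, e@B1, e@B5, f@B1} | OUT={a@B4, b@B3, c@B6, d@B2, e@B1, e@B5, f@B1}
  B5: | IN={a@B4, b@B3, c@B6, d@B2, e@B1, e@B5, f@B1} | OUT={a@B4, b@B3, c@B5, d@B2, e@B5, f@B1}
  B6: | IN={a@B4, b@B3, c@B5, d@B2, e@B5, f@B1} | OUT={a@B4, b@B3, c@B6, d@B2, e@B5, f@B1}
  B7: | IN={a@B4, b@B3, c@B6, d@B2, e@B1, e@B5, f@B1} | OUT={a@B4, b@B3, c@B6, d@B7, e@B1, e@B5, f@B1}
  B8: | IN={a@B4, b@B3, c@B6, d@B2, d@B7, e@B1, e@B5, f@B1} | OUT={a@B4, b@B3, c@B6, d@B8, e@B8, f@B1}

Merge at B4: IN[B4] = OUT[B3] = {a@B4, b@B3, c@B6, d@B2, e@B1, e@B5, f@B1}

Answer: {a@B4, b@B3, c@B6, d@B2, e@B1, e@B5, f@B1}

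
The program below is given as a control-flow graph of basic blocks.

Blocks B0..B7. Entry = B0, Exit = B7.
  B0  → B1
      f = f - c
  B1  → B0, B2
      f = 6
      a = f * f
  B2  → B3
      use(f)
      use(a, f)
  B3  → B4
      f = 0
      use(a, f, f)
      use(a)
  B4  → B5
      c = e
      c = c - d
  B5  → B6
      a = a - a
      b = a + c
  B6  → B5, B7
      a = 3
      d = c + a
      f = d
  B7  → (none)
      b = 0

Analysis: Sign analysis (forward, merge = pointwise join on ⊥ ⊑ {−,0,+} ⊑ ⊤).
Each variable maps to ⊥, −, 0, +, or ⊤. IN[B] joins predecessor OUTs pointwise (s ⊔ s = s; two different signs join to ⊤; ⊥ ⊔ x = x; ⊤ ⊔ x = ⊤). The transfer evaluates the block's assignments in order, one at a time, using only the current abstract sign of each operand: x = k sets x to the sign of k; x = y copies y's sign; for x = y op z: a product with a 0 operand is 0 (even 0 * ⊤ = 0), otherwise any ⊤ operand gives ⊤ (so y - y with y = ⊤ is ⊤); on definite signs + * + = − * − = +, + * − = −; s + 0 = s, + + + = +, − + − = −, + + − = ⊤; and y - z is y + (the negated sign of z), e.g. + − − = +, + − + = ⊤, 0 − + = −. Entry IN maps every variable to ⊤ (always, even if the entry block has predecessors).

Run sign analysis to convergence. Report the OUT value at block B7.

Answer: {a: +, b: 0, c: ⊤, d: ⊤, e: ⊤, f: ⊤}

Trace:
Converged values:
  B0: | IN=(all ⊤) | OUT=(all ⊤)
  B1: | IN=(all ⊤) | OUT={a:+, f:+; rest ⊤}
  B2: | IN={a:+, f:+; rest ⊤} | OUT={a:+, f:+; rest ⊤}
  B3: | IN={a:+, f:+; rest ⊤} | OUT={a:+, f:0; rest ⊤}
  B4: | IN={a:+, f:0; rest ⊤} | OUT={a:+, f:0; rest ⊤}
  B5: | IN={a:+; rest ⊤} | OUT=(all ⊤)
  B6: | IN=(all ⊤) | OUT={a:+; rest ⊤}
  B7: | IN={a:+; rest ⊤} | OUT={a:+, b:0; rest ⊤}

Merge at B7: IN[B7] = OUT[B6] = {a: +, b: ⊤, c: ⊤, d: ⊤, e: ⊤, f: ⊤}
Applying B7's transfer function to that IN value gives OUT[B7] (row B7 above).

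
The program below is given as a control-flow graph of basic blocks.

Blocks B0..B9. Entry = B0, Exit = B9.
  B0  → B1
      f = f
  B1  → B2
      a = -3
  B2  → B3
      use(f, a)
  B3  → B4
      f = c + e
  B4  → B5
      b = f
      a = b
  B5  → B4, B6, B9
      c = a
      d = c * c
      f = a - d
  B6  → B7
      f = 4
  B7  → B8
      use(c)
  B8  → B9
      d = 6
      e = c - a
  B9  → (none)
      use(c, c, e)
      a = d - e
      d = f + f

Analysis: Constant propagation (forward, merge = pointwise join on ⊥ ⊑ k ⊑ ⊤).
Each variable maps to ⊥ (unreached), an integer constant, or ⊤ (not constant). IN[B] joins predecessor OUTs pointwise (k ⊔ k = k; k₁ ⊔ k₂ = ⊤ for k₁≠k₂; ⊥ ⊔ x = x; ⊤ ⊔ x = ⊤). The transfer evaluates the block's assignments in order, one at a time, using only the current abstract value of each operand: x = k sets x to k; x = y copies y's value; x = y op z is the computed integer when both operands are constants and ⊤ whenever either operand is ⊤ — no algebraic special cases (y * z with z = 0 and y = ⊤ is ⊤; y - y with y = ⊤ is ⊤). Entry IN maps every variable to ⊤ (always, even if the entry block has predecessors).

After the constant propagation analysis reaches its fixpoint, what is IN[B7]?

Per-block solution:
  B0: | IN=(all ⊤) | OUT=(all ⊤)
  B1: | IN=(all ⊤) | OUT={a:-3; rest ⊤}
  B2: | IN={a:-3; rest ⊤} | OUT={a:-3; rest ⊤}
  B3: | IN={a:-3; rest ⊤} | OUT={a:-3; rest ⊤}
  B4: | IN=(all ⊤) | OUT=(all ⊤)
  B5: | IN=(all ⊤) | OUT=(all ⊤)
  B6: | IN=(all ⊤) | OUT={f:4; rest ⊤}
  B7: | IN={f:4; rest ⊤} | OUT={f:4; rest ⊤}
  B8: | IN={f:4; rest ⊤} | OUT={d:6, f:4; rest ⊤}
  B9: | IN=(all ⊤) | OUT=(all ⊤)

Merge at B7: IN[B7] = OUT[B6] = {a: ⊤, b: ⊤, c: ⊤, d: ⊤, e: ⊤, f: 4}

Answer: {a: ⊤, b: ⊤, c: ⊤, d: ⊤, e: ⊤, f: 4}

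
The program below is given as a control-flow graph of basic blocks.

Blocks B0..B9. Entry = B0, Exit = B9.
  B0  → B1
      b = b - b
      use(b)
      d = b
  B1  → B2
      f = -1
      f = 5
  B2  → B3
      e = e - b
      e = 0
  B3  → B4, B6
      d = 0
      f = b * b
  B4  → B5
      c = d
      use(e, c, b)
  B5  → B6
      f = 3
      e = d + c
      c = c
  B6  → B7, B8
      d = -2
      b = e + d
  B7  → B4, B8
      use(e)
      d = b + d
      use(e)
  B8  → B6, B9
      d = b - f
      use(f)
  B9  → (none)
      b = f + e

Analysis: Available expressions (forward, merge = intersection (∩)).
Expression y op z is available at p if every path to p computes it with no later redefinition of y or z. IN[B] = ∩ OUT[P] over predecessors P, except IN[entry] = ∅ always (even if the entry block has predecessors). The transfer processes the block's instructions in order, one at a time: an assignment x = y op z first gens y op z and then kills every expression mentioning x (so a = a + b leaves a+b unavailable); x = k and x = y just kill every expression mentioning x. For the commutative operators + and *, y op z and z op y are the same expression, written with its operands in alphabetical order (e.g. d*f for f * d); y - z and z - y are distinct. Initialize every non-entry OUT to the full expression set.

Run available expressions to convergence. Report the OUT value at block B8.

Converged values:
  B0:  IN={}  OUT={}
  B1:  IN={}  OUT={}
  B2:  IN={}  OUT={}
  B3:  IN={}  OUT={b*b}
  B4:  IN={}  OUT={}
  B5:  IN={}  OUT={}
  B6:  IN={}  OUT={d+e}
  B7:  IN={d+e}  OUT={}
  B8:  IN={}  OUT={b-f}
  B9:  IN={b-f}  OUT={e+f}

Merge at B8: IN[B8] = OUT[B6] ∩ OUT[B7] = {}
Applying B8's transfer function to that IN value gives OUT[B8] (row B8 above).

Answer: {b-f}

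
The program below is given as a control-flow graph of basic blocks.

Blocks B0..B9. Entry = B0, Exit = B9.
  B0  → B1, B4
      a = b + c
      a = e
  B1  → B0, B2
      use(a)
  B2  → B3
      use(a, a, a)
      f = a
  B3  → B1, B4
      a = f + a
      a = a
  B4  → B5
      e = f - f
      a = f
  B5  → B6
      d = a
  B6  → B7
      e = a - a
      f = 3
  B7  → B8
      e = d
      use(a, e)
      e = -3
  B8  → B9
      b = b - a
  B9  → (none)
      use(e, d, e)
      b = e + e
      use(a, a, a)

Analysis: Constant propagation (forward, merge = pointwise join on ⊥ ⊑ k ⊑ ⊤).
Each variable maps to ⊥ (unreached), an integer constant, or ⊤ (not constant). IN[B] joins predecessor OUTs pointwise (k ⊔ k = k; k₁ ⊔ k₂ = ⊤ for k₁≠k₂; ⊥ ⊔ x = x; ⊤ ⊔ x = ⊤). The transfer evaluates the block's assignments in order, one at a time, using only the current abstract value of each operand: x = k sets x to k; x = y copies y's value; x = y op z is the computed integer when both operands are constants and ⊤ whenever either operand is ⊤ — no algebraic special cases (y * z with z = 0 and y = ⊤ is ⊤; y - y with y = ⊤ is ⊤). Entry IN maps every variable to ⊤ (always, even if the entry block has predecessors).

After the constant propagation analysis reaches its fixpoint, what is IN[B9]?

Answer: {a: ⊤, b: ⊤, c: ⊤, d: ⊤, e: -3, f: 3}

Working:
Fixpoint table:
  B0: | IN=(all ⊤) | OUT=(all ⊤)
  B1: | IN=(all ⊤) | OUT=(all ⊤)
  B2: | IN=(all ⊤) | OUT=(all ⊤)
  B3: | IN=(all ⊤) | OUT=(all ⊤)
  B4: | IN=(all ⊤) | OUT=(all ⊤)
  B5: | IN=(all ⊤) | OUT=(all ⊤)
  B6: | IN=(all ⊤) | OUT={f:3; rest ⊤}
  B7: | IN={f:3; rest ⊤} | OUT={e:-3, f:3; rest ⊤}
  B8: | IN={e:-3, f:3; rest ⊤} | OUT={e:-3, f:3; rest ⊤}
  B9: | IN={e:-3, f:3; rest ⊤} | OUT={b:-6, e:-3, f:3; rest ⊤}

Merge at B9: IN[B9] = OUT[B8] = {a: ⊤, b: ⊤, c: ⊤, d: ⊤, e: -3, f: 3}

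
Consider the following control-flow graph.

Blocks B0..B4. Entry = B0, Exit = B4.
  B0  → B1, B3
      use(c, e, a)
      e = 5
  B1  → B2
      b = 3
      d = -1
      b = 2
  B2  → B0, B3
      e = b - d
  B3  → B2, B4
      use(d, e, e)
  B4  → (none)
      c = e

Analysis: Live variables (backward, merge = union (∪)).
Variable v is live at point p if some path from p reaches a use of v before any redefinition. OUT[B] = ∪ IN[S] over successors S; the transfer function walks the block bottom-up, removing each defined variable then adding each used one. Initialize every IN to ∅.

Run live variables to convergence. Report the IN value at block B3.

Per-block solution:
  B0:   IN={a, b, c, d, e}   OUT={a, b, c, d, e}
  B1:   IN={a, c}   OUT={a, b, c, d}
  B2:   IN={a, b, c, d}   OUT={a, b, c, d, e}
  B3:   IN={a, b, c, d, e}   OUT={a, b, c, d, e}
  B4:   IN={e}   OUT={}

Merge at B3: OUT[B3] = IN[B2] ⊔ IN[B4] = {a, b, c, d, e}
Applying B3's transfer function to that OUT value gives IN[B3] (row B3 above).

Answer: {a, b, c, d, e}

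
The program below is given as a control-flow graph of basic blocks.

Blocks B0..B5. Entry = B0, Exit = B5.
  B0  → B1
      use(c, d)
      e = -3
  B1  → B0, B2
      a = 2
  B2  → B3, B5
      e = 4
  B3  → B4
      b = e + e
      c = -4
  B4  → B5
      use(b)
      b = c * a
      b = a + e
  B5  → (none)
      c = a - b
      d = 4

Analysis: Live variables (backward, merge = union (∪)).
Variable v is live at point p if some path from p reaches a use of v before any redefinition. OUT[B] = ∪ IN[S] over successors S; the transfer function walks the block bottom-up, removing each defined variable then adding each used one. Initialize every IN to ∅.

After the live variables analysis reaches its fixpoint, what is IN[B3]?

Converged values:
  B0:  IN={b, c, d}  OUT={b, c, d}
  B1:  IN={b, c, d}  OUT={a, b, c, d}
  B2:  IN={a, b}  OUT={a, b, e}
  B3:  IN={a, e}  OUT={a, b, c, e}
  B4:  IN={a, b, c, e}  OUT={a, b}
  B5:  IN={a, b}  OUT={}

Merge at B3: OUT[B3] = IN[B4] = {a, b, c, e}
Applying B3's transfer function to that OUT value gives IN[B3] (row B3 above).

Answer: {a, e}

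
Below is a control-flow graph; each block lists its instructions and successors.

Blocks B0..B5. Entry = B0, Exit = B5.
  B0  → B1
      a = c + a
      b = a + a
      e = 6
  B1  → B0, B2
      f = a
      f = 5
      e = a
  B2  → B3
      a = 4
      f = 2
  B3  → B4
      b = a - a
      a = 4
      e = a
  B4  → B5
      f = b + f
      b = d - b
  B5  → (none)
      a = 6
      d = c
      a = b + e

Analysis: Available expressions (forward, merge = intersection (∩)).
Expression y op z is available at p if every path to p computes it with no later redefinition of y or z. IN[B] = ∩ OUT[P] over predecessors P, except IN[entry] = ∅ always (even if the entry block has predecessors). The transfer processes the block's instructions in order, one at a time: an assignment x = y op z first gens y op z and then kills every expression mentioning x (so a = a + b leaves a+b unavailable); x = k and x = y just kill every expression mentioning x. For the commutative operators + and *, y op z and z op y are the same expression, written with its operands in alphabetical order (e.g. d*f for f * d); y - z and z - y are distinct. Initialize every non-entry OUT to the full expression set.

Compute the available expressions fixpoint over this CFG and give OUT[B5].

Fixpoint table:
  B0:  IN={}  OUT={a+a}
  B1:  IN={a+a}  OUT={a+a}
  B2:  IN={a+a}  OUT={}
  B3:  IN={}  OUT={}
  B4:  IN={}  OUT={}
  B5:  IN={}  OUT={b+e}

Merge at B5: IN[B5] = OUT[B4] = {}
Applying B5's transfer function to that IN value gives OUT[B5] (row B5 above).

Answer: {b+e}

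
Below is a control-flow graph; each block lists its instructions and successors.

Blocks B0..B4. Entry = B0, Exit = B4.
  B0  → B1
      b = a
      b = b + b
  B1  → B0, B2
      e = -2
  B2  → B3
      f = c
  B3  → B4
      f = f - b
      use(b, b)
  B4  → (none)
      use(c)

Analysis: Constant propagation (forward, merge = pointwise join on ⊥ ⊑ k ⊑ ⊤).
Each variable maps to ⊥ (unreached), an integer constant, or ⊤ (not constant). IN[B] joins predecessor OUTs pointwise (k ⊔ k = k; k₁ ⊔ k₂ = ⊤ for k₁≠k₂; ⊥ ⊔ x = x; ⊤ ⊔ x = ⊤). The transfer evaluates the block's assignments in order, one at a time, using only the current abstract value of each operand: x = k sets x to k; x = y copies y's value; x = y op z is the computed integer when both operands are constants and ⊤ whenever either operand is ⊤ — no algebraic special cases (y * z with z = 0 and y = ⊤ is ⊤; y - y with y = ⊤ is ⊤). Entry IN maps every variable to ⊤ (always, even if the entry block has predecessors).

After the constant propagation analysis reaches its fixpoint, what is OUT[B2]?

Converged values:
  B0:  IN=(all ⊤)  OUT=(all ⊤)
  B1:  IN=(all ⊤)  OUT={e:-2; rest ⊤}
  B2:  IN={e:-2; rest ⊤}  OUT={e:-2; rest ⊤}
  B3:  IN={e:-2; rest ⊤}  OUT={e:-2; rest ⊤}
  B4:  IN={e:-2; rest ⊤}  OUT={e:-2; rest ⊤}

Merge at B2: IN[B2] = OUT[B1] = {a: ⊤, b: ⊤, c: ⊤, d: ⊤, e: -2, f: ⊤}
Applying B2's transfer function to that IN value gives OUT[B2] (row B2 above).

Answer: {a: ⊤, b: ⊤, c: ⊤, d: ⊤, e: -2, f: ⊤}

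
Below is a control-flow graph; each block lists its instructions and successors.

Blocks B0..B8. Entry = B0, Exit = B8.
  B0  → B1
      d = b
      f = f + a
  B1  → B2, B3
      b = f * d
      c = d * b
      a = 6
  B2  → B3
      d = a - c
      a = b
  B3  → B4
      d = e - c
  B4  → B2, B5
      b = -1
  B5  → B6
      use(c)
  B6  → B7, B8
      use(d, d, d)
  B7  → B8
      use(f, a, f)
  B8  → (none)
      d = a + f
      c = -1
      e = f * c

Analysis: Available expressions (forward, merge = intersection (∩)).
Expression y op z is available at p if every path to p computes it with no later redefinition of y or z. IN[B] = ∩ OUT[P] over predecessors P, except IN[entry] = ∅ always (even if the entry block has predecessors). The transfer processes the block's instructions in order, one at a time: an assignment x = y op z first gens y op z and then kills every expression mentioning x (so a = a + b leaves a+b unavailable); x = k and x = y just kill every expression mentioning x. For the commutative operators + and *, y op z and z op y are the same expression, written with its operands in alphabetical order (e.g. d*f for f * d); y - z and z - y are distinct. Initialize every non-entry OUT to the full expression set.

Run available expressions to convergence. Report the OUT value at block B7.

Answer: {e-c}

Derivation:
Fixpoint table:
  B0: | IN={} | OUT={}
  B1: | IN={} | OUT={b*d, d*f}
  B2: | IN={} | OUT={}
  B3: | IN={} | OUT={e-c}
  B4: | IN={e-c} | OUT={e-c}
  B5: | IN={e-c} | OUT={e-c}
  B6: | IN={e-c} | OUT={e-c}
  B7: | IN={e-c} | OUT={e-c}
  B8: | IN={e-c} | OUT={a+f, c*f}

Merge at B7: IN[B7] = OUT[B6] = {e-c}
Applying B7's transfer function to that IN value gives OUT[B7] (row B7 above).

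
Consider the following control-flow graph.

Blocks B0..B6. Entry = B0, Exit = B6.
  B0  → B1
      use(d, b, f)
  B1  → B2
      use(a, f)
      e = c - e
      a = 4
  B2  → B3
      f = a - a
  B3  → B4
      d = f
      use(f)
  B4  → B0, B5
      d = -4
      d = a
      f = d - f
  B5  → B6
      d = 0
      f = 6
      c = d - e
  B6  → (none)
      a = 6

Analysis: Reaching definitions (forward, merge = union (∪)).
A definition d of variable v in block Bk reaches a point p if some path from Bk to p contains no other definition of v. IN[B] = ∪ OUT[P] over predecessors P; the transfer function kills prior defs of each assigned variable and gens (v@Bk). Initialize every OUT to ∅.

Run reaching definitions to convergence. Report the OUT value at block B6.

Answer: {a@B6, c@B5, d@B5, e@B1, f@B5}

Derivation:
Per-block solution:
  B0:   IN={a@B1, d@B4, e@B1, f@B4}   OUT={a@B1, d@B4, e@B1, f@B4}
  B1:   IN={a@B1, d@B4, e@B1, f@B4}   OUT={a@B1, d@B4, e@B1, f@B4}
  B2:   IN={a@B1, d@B4, e@B1, f@B4}   OUT={a@B1, d@B4, e@B1, f@B2}
  B3:   IN={a@B1, d@B4, e@B1, f@B2}   OUT={a@B1, d@B3, e@B1, f@B2}
  B4:   IN={a@B1, d@B3, e@B1, f@B2}   OUT={a@B1, d@B4, e@B1, f@B4}
  B5:   IN={a@B1, d@B4, e@B1, f@B4}   OUT={a@B1, c@B5, d@B5, e@B1, f@B5}
  B6:   IN={a@B1, c@B5, d@B5, e@B1, f@B5}   OUT={a@B6, c@B5, d@B5, e@B1, f@B5}

Merge at B6: IN[B6] = OUT[B5] = {a@B1, c@B5, d@B5, e@B1, f@B5}
Applying B6's transfer function to that IN value gives OUT[B6] (row B6 above).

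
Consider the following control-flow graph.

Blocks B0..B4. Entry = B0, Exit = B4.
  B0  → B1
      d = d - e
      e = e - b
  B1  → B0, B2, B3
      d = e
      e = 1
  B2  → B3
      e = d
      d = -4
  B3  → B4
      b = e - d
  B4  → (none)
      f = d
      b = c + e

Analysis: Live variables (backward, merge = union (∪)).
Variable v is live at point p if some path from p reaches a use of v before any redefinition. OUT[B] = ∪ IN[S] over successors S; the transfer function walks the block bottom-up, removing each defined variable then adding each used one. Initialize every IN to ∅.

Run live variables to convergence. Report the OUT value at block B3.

Per-block solution:
  B0:  IN={b, c, d, e}  OUT={b, c, e}
  B1:  IN={b, c, e}  OUT={b, c, d, e}
  B2:  IN={c, d}  OUT={c, d, e}
  B3:  IN={c, d, e}  OUT={c, d, e}
  B4:  IN={c, d, e}  OUT={}

Merge at B3: OUT[B3] = IN[B4] = {c, d, e}

Answer: {c, d, e}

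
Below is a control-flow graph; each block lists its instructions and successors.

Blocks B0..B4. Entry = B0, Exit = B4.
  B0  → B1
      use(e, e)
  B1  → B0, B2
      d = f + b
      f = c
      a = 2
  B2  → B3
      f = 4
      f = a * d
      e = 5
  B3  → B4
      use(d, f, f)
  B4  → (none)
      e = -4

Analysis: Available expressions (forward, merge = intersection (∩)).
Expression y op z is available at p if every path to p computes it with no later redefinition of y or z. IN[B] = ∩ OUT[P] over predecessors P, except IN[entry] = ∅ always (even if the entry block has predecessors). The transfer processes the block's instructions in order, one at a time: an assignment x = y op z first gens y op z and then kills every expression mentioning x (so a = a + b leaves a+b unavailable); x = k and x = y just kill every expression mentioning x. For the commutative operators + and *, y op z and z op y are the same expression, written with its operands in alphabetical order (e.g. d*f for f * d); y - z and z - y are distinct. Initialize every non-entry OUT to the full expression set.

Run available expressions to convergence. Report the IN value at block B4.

Per-block solution:
  B0:  IN={}  OUT={}
  B1:  IN={}  OUT={}
  B2:  IN={}  OUT={a*d}
  B3:  IN={a*d}  OUT={a*d}
  B4:  IN={a*d}  OUT={a*d}

Merge at B4: IN[B4] = OUT[B3] = {a*d}

Answer: {a*d}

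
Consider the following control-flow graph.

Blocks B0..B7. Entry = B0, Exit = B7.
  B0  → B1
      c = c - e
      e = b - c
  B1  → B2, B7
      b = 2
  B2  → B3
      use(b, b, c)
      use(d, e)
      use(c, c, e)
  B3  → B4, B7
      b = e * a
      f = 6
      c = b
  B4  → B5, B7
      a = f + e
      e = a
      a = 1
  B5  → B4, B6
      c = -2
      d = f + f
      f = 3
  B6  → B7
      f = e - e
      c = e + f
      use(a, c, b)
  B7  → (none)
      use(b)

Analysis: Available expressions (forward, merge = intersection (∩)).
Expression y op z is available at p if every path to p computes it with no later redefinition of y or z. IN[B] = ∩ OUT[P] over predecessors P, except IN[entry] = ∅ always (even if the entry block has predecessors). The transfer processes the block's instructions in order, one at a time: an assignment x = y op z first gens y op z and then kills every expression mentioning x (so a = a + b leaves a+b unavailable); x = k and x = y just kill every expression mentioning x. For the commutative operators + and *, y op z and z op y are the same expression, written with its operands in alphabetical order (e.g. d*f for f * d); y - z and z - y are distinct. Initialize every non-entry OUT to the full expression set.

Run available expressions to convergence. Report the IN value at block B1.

Per-block solution:
  B0: | IN={} | OUT={b-c}
  B1: | IN={b-c} | OUT={}
  B2: | IN={} | OUT={}
  B3: | IN={} | OUT={a*e}
  B4: | IN={} | OUT={}
  B5: | IN={} | OUT={}
  B6: | IN={} | OUT={e+f, e-e}
  B7: | IN={} | OUT={}

Merge at B1: IN[B1] = OUT[B0] = {b-c}

Answer: {b-c}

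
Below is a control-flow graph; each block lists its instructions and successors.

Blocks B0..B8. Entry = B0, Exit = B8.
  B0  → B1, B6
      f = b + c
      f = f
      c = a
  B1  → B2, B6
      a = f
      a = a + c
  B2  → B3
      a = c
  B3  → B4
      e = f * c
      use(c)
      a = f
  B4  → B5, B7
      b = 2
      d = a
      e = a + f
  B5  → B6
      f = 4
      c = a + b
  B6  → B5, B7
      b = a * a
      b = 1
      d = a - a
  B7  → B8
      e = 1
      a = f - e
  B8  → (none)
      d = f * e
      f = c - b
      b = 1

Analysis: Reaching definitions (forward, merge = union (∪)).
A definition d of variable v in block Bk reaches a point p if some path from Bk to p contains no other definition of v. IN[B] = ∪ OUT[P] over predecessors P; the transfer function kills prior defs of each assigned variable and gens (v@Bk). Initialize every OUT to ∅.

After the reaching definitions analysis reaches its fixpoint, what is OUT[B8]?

Answer: {a@B7, b@B8, c@B0, c@B5, d@B8, e@B7, f@B8}

Trace:
Converged values:
  B0:  IN={}  OUT={c@B0, f@B0}
  B1:  IN={c@B0, f@B0}  OUT={a@B1, c@B0, f@B0}
  B2:  IN={a@B1, c@B0, f@B0}  OUT={a@B2, c@B0, f@B0}
  B3:  IN={a@B2, c@B0, f@B0}  OUT={a@B3, c@B0, e@B3, f@B0}
  B4:  IN={a@B3, c@B0, e@B3, f@B0}  OUT={a@B3, b@B4, c@B0, d@B4, e@B4, f@B0}
  B5:  IN={a@B1, a@B3, b@B4, b@B6, c@B0, c@B5, d@B4, d@B6, e@B4, f@B0, f@B5}  OUT={a@B1, a@B3, b@B4, b@B6, c@B5, d@B4, d@B6, e@B4, f@B5}
  B6:  IN={a@B1, a@B3, b@B4, b@B6, c@B0, c@B5, d@B4, d@B6, e@B4, f@B0, f@B5}  OUT={a@B1, a@B3, b@B6, c@B0, c@B5, d@B6, e@B4, f@B0, f@B5}
  B7:  IN={a@B1, a@B3, b@B4, b@B6, c@B0, c@B5, d@B4, d@B6, e@B4, f@B0, f@B5}  OUT={a@B7, b@B4, b@B6, c@B0, c@B5, d@B4, d@B6, e@B7, f@B0, f@B5}
  B8:  IN={a@B7, b@B4, b@B6, c@B0, c@B5, d@B4, d@B6, e@B7, f@B0, f@B5}  OUT={a@B7, b@B8, c@B0, c@B5, d@B8, e@B7, f@B8}

Merge at B8: IN[B8] = OUT[B7] = {a@B7, b@B4, b@B6, c@B0, c@B5, d@B4, d@B6, e@B7, f@B0, f@B5}
Applying B8's transfer function to that IN value gives OUT[B8] (row B8 above).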